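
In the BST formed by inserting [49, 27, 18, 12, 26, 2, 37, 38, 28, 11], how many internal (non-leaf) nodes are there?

Tree built from: [49, 27, 18, 12, 26, 2, 37, 38, 28, 11]
Tree (level-order array): [49, 27, None, 18, 37, 12, 26, 28, 38, 2, None, None, None, None, None, None, None, None, 11]
Rule: An internal node has at least one child.
Per-node child counts:
  node 49: 1 child(ren)
  node 27: 2 child(ren)
  node 18: 2 child(ren)
  node 12: 1 child(ren)
  node 2: 1 child(ren)
  node 11: 0 child(ren)
  node 26: 0 child(ren)
  node 37: 2 child(ren)
  node 28: 0 child(ren)
  node 38: 0 child(ren)
Matching nodes: [49, 27, 18, 12, 2, 37]
Count of internal (non-leaf) nodes: 6


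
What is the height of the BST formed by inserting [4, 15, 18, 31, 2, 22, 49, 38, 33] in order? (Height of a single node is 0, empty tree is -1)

Insertion order: [4, 15, 18, 31, 2, 22, 49, 38, 33]
Tree (level-order array): [4, 2, 15, None, None, None, 18, None, 31, 22, 49, None, None, 38, None, 33]
Compute height bottom-up (empty subtree = -1):
  height(2) = 1 + max(-1, -1) = 0
  height(22) = 1 + max(-1, -1) = 0
  height(33) = 1 + max(-1, -1) = 0
  height(38) = 1 + max(0, -1) = 1
  height(49) = 1 + max(1, -1) = 2
  height(31) = 1 + max(0, 2) = 3
  height(18) = 1 + max(-1, 3) = 4
  height(15) = 1 + max(-1, 4) = 5
  height(4) = 1 + max(0, 5) = 6
Height = 6


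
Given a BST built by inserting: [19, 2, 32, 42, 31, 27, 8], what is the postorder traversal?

Tree insertion order: [19, 2, 32, 42, 31, 27, 8]
Tree (level-order array): [19, 2, 32, None, 8, 31, 42, None, None, 27]
Postorder traversal: [8, 2, 27, 31, 42, 32, 19]


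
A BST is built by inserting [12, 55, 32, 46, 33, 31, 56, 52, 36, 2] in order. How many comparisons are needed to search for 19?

Search path for 19: 12 -> 55 -> 32 -> 31
Found: False
Comparisons: 4


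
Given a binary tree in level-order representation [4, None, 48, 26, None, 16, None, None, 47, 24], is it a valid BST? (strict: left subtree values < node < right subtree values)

Level-order array: [4, None, 48, 26, None, 16, None, None, 47, 24]
Validate using subtree bounds (lo, hi): at each node, require lo < value < hi,
then recurse left with hi=value and right with lo=value.
Preorder trace (stopping at first violation):
  at node 4 with bounds (-inf, +inf): OK
  at node 48 with bounds (4, +inf): OK
  at node 26 with bounds (4, 48): OK
  at node 16 with bounds (4, 26): OK
  at node 47 with bounds (16, 26): VIOLATION
Node 47 violates its bound: not (16 < 47 < 26).
Result: Not a valid BST


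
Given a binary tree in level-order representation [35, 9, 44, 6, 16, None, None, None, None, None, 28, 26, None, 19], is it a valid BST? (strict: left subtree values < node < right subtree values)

Level-order array: [35, 9, 44, 6, 16, None, None, None, None, None, 28, 26, None, 19]
Validate using subtree bounds (lo, hi): at each node, require lo < value < hi,
then recurse left with hi=value and right with lo=value.
Preorder trace (stopping at first violation):
  at node 35 with bounds (-inf, +inf): OK
  at node 9 with bounds (-inf, 35): OK
  at node 6 with bounds (-inf, 9): OK
  at node 16 with bounds (9, 35): OK
  at node 28 with bounds (16, 35): OK
  at node 26 with bounds (16, 28): OK
  at node 19 with bounds (16, 26): OK
  at node 44 with bounds (35, +inf): OK
No violation found at any node.
Result: Valid BST


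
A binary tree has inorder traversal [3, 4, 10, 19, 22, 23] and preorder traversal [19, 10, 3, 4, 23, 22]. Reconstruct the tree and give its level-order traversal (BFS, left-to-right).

Inorder:  [3, 4, 10, 19, 22, 23]
Preorder: [19, 10, 3, 4, 23, 22]
Algorithm: preorder visits root first, so consume preorder in order;
for each root, split the current inorder slice at that value into
left-subtree inorder and right-subtree inorder, then recurse.
Recursive splits:
  root=19; inorder splits into left=[3, 4, 10], right=[22, 23]
  root=10; inorder splits into left=[3, 4], right=[]
  root=3; inorder splits into left=[], right=[4]
  root=4; inorder splits into left=[], right=[]
  root=23; inorder splits into left=[22], right=[]
  root=22; inorder splits into left=[], right=[]
Reconstructed level-order: [19, 10, 23, 3, 22, 4]


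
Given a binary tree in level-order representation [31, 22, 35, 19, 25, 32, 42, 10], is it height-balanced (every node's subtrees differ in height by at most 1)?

Tree (level-order array): [31, 22, 35, 19, 25, 32, 42, 10]
Definition: a tree is height-balanced if, at every node, |h(left) - h(right)| <= 1 (empty subtree has height -1).
Bottom-up per-node check:
  node 10: h_left=-1, h_right=-1, diff=0 [OK], height=0
  node 19: h_left=0, h_right=-1, diff=1 [OK], height=1
  node 25: h_left=-1, h_right=-1, diff=0 [OK], height=0
  node 22: h_left=1, h_right=0, diff=1 [OK], height=2
  node 32: h_left=-1, h_right=-1, diff=0 [OK], height=0
  node 42: h_left=-1, h_right=-1, diff=0 [OK], height=0
  node 35: h_left=0, h_right=0, diff=0 [OK], height=1
  node 31: h_left=2, h_right=1, diff=1 [OK], height=3
All nodes satisfy the balance condition.
Result: Balanced


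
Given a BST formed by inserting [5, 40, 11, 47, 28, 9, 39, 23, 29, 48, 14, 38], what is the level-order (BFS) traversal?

Tree insertion order: [5, 40, 11, 47, 28, 9, 39, 23, 29, 48, 14, 38]
Tree (level-order array): [5, None, 40, 11, 47, 9, 28, None, 48, None, None, 23, 39, None, None, 14, None, 29, None, None, None, None, 38]
BFS from the root, enqueuing left then right child of each popped node:
  queue [5] -> pop 5, enqueue [40], visited so far: [5]
  queue [40] -> pop 40, enqueue [11, 47], visited so far: [5, 40]
  queue [11, 47] -> pop 11, enqueue [9, 28], visited so far: [5, 40, 11]
  queue [47, 9, 28] -> pop 47, enqueue [48], visited so far: [5, 40, 11, 47]
  queue [9, 28, 48] -> pop 9, enqueue [none], visited so far: [5, 40, 11, 47, 9]
  queue [28, 48] -> pop 28, enqueue [23, 39], visited so far: [5, 40, 11, 47, 9, 28]
  queue [48, 23, 39] -> pop 48, enqueue [none], visited so far: [5, 40, 11, 47, 9, 28, 48]
  queue [23, 39] -> pop 23, enqueue [14], visited so far: [5, 40, 11, 47, 9, 28, 48, 23]
  queue [39, 14] -> pop 39, enqueue [29], visited so far: [5, 40, 11, 47, 9, 28, 48, 23, 39]
  queue [14, 29] -> pop 14, enqueue [none], visited so far: [5, 40, 11, 47, 9, 28, 48, 23, 39, 14]
  queue [29] -> pop 29, enqueue [38], visited so far: [5, 40, 11, 47, 9, 28, 48, 23, 39, 14, 29]
  queue [38] -> pop 38, enqueue [none], visited so far: [5, 40, 11, 47, 9, 28, 48, 23, 39, 14, 29, 38]
Result: [5, 40, 11, 47, 9, 28, 48, 23, 39, 14, 29, 38]


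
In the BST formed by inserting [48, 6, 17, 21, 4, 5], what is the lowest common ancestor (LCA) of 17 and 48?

Tree insertion order: [48, 6, 17, 21, 4, 5]
Tree (level-order array): [48, 6, None, 4, 17, None, 5, None, 21]
In a BST, the LCA of p=17, q=48 is the first node v on the
root-to-leaf path with p <= v <= q (go left if both < v, right if both > v).
Walk from root:
  at 48: 17 <= 48 <= 48, this is the LCA
LCA = 48


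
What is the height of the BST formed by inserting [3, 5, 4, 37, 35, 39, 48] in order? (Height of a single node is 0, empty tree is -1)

Insertion order: [3, 5, 4, 37, 35, 39, 48]
Tree (level-order array): [3, None, 5, 4, 37, None, None, 35, 39, None, None, None, 48]
Compute height bottom-up (empty subtree = -1):
  height(4) = 1 + max(-1, -1) = 0
  height(35) = 1 + max(-1, -1) = 0
  height(48) = 1 + max(-1, -1) = 0
  height(39) = 1 + max(-1, 0) = 1
  height(37) = 1 + max(0, 1) = 2
  height(5) = 1 + max(0, 2) = 3
  height(3) = 1 + max(-1, 3) = 4
Height = 4


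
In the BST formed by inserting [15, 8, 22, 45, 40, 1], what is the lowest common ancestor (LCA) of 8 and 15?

Tree insertion order: [15, 8, 22, 45, 40, 1]
Tree (level-order array): [15, 8, 22, 1, None, None, 45, None, None, 40]
In a BST, the LCA of p=8, q=15 is the first node v on the
root-to-leaf path with p <= v <= q (go left if both < v, right if both > v).
Walk from root:
  at 15: 8 <= 15 <= 15, this is the LCA
LCA = 15


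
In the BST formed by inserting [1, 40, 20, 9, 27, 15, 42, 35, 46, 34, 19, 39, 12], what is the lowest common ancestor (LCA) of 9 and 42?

Tree insertion order: [1, 40, 20, 9, 27, 15, 42, 35, 46, 34, 19, 39, 12]
Tree (level-order array): [1, None, 40, 20, 42, 9, 27, None, 46, None, 15, None, 35, None, None, 12, 19, 34, 39]
In a BST, the LCA of p=9, q=42 is the first node v on the
root-to-leaf path with p <= v <= q (go left if both < v, right if both > v).
Walk from root:
  at 1: both 9 and 42 > 1, go right
  at 40: 9 <= 40 <= 42, this is the LCA
LCA = 40


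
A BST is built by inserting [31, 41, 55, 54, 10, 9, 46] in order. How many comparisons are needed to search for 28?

Search path for 28: 31 -> 10
Found: False
Comparisons: 2


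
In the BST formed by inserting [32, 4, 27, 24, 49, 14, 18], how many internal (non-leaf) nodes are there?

Tree built from: [32, 4, 27, 24, 49, 14, 18]
Tree (level-order array): [32, 4, 49, None, 27, None, None, 24, None, 14, None, None, 18]
Rule: An internal node has at least one child.
Per-node child counts:
  node 32: 2 child(ren)
  node 4: 1 child(ren)
  node 27: 1 child(ren)
  node 24: 1 child(ren)
  node 14: 1 child(ren)
  node 18: 0 child(ren)
  node 49: 0 child(ren)
Matching nodes: [32, 4, 27, 24, 14]
Count of internal (non-leaf) nodes: 5


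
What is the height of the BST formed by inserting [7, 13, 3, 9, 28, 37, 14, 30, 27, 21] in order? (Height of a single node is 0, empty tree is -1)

Insertion order: [7, 13, 3, 9, 28, 37, 14, 30, 27, 21]
Tree (level-order array): [7, 3, 13, None, None, 9, 28, None, None, 14, 37, None, 27, 30, None, 21]
Compute height bottom-up (empty subtree = -1):
  height(3) = 1 + max(-1, -1) = 0
  height(9) = 1 + max(-1, -1) = 0
  height(21) = 1 + max(-1, -1) = 0
  height(27) = 1 + max(0, -1) = 1
  height(14) = 1 + max(-1, 1) = 2
  height(30) = 1 + max(-1, -1) = 0
  height(37) = 1 + max(0, -1) = 1
  height(28) = 1 + max(2, 1) = 3
  height(13) = 1 + max(0, 3) = 4
  height(7) = 1 + max(0, 4) = 5
Height = 5


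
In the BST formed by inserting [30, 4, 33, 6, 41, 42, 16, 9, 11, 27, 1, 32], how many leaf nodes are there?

Tree built from: [30, 4, 33, 6, 41, 42, 16, 9, 11, 27, 1, 32]
Tree (level-order array): [30, 4, 33, 1, 6, 32, 41, None, None, None, 16, None, None, None, 42, 9, 27, None, None, None, 11]
Rule: A leaf has 0 children.
Per-node child counts:
  node 30: 2 child(ren)
  node 4: 2 child(ren)
  node 1: 0 child(ren)
  node 6: 1 child(ren)
  node 16: 2 child(ren)
  node 9: 1 child(ren)
  node 11: 0 child(ren)
  node 27: 0 child(ren)
  node 33: 2 child(ren)
  node 32: 0 child(ren)
  node 41: 1 child(ren)
  node 42: 0 child(ren)
Matching nodes: [1, 11, 27, 32, 42]
Count of leaf nodes: 5


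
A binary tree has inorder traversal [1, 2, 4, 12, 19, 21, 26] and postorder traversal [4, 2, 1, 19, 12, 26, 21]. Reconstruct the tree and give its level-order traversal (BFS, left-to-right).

Inorder:   [1, 2, 4, 12, 19, 21, 26]
Postorder: [4, 2, 1, 19, 12, 26, 21]
Algorithm: postorder visits root last, so walk postorder right-to-left;
each value is the root of the current inorder slice — split it at that
value, recurse on the right subtree first, then the left.
Recursive splits:
  root=21; inorder splits into left=[1, 2, 4, 12, 19], right=[26]
  root=26; inorder splits into left=[], right=[]
  root=12; inorder splits into left=[1, 2, 4], right=[19]
  root=19; inorder splits into left=[], right=[]
  root=1; inorder splits into left=[], right=[2, 4]
  root=2; inorder splits into left=[], right=[4]
  root=4; inorder splits into left=[], right=[]
Reconstructed level-order: [21, 12, 26, 1, 19, 2, 4]


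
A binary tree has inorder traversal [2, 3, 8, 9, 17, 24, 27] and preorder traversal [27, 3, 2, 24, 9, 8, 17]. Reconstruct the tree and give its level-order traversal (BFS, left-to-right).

Inorder:  [2, 3, 8, 9, 17, 24, 27]
Preorder: [27, 3, 2, 24, 9, 8, 17]
Algorithm: preorder visits root first, so consume preorder in order;
for each root, split the current inorder slice at that value into
left-subtree inorder and right-subtree inorder, then recurse.
Recursive splits:
  root=27; inorder splits into left=[2, 3, 8, 9, 17, 24], right=[]
  root=3; inorder splits into left=[2], right=[8, 9, 17, 24]
  root=2; inorder splits into left=[], right=[]
  root=24; inorder splits into left=[8, 9, 17], right=[]
  root=9; inorder splits into left=[8], right=[17]
  root=8; inorder splits into left=[], right=[]
  root=17; inorder splits into left=[], right=[]
Reconstructed level-order: [27, 3, 2, 24, 9, 8, 17]


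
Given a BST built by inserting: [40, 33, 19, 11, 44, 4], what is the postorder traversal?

Tree insertion order: [40, 33, 19, 11, 44, 4]
Tree (level-order array): [40, 33, 44, 19, None, None, None, 11, None, 4]
Postorder traversal: [4, 11, 19, 33, 44, 40]


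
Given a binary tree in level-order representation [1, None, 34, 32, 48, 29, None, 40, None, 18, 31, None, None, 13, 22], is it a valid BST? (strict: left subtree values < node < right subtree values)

Level-order array: [1, None, 34, 32, 48, 29, None, 40, None, 18, 31, None, None, 13, 22]
Validate using subtree bounds (lo, hi): at each node, require lo < value < hi,
then recurse left with hi=value and right with lo=value.
Preorder trace (stopping at first violation):
  at node 1 with bounds (-inf, +inf): OK
  at node 34 with bounds (1, +inf): OK
  at node 32 with bounds (1, 34): OK
  at node 29 with bounds (1, 32): OK
  at node 18 with bounds (1, 29): OK
  at node 13 with bounds (1, 18): OK
  at node 22 with bounds (18, 29): OK
  at node 31 with bounds (29, 32): OK
  at node 48 with bounds (34, +inf): OK
  at node 40 with bounds (34, 48): OK
No violation found at any node.
Result: Valid BST


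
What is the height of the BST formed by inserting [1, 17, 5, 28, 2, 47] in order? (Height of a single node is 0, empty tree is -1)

Insertion order: [1, 17, 5, 28, 2, 47]
Tree (level-order array): [1, None, 17, 5, 28, 2, None, None, 47]
Compute height bottom-up (empty subtree = -1):
  height(2) = 1 + max(-1, -1) = 0
  height(5) = 1 + max(0, -1) = 1
  height(47) = 1 + max(-1, -1) = 0
  height(28) = 1 + max(-1, 0) = 1
  height(17) = 1 + max(1, 1) = 2
  height(1) = 1 + max(-1, 2) = 3
Height = 3


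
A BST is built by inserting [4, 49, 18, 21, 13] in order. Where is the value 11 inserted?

Starting tree (level order): [4, None, 49, 18, None, 13, 21]
Insertion path: 4 -> 49 -> 18 -> 13
Result: insert 11 as left child of 13
Final tree (level order): [4, None, 49, 18, None, 13, 21, 11]


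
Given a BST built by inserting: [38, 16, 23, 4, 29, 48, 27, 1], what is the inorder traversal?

Tree insertion order: [38, 16, 23, 4, 29, 48, 27, 1]
Tree (level-order array): [38, 16, 48, 4, 23, None, None, 1, None, None, 29, None, None, 27]
Inorder traversal: [1, 4, 16, 23, 27, 29, 38, 48]


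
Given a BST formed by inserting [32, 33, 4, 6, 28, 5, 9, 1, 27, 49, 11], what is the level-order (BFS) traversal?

Tree insertion order: [32, 33, 4, 6, 28, 5, 9, 1, 27, 49, 11]
Tree (level-order array): [32, 4, 33, 1, 6, None, 49, None, None, 5, 28, None, None, None, None, 9, None, None, 27, 11]
BFS from the root, enqueuing left then right child of each popped node:
  queue [32] -> pop 32, enqueue [4, 33], visited so far: [32]
  queue [4, 33] -> pop 4, enqueue [1, 6], visited so far: [32, 4]
  queue [33, 1, 6] -> pop 33, enqueue [49], visited so far: [32, 4, 33]
  queue [1, 6, 49] -> pop 1, enqueue [none], visited so far: [32, 4, 33, 1]
  queue [6, 49] -> pop 6, enqueue [5, 28], visited so far: [32, 4, 33, 1, 6]
  queue [49, 5, 28] -> pop 49, enqueue [none], visited so far: [32, 4, 33, 1, 6, 49]
  queue [5, 28] -> pop 5, enqueue [none], visited so far: [32, 4, 33, 1, 6, 49, 5]
  queue [28] -> pop 28, enqueue [9], visited so far: [32, 4, 33, 1, 6, 49, 5, 28]
  queue [9] -> pop 9, enqueue [27], visited so far: [32, 4, 33, 1, 6, 49, 5, 28, 9]
  queue [27] -> pop 27, enqueue [11], visited so far: [32, 4, 33, 1, 6, 49, 5, 28, 9, 27]
  queue [11] -> pop 11, enqueue [none], visited so far: [32, 4, 33, 1, 6, 49, 5, 28, 9, 27, 11]
Result: [32, 4, 33, 1, 6, 49, 5, 28, 9, 27, 11]


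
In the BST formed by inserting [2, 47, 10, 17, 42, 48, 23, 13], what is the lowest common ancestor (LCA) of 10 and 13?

Tree insertion order: [2, 47, 10, 17, 42, 48, 23, 13]
Tree (level-order array): [2, None, 47, 10, 48, None, 17, None, None, 13, 42, None, None, 23]
In a BST, the LCA of p=10, q=13 is the first node v on the
root-to-leaf path with p <= v <= q (go left if both < v, right if both > v).
Walk from root:
  at 2: both 10 and 13 > 2, go right
  at 47: both 10 and 13 < 47, go left
  at 10: 10 <= 10 <= 13, this is the LCA
LCA = 10


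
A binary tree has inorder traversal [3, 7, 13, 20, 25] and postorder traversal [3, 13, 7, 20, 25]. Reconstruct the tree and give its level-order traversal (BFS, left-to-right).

Inorder:   [3, 7, 13, 20, 25]
Postorder: [3, 13, 7, 20, 25]
Algorithm: postorder visits root last, so walk postorder right-to-left;
each value is the root of the current inorder slice — split it at that
value, recurse on the right subtree first, then the left.
Recursive splits:
  root=25; inorder splits into left=[3, 7, 13, 20], right=[]
  root=20; inorder splits into left=[3, 7, 13], right=[]
  root=7; inorder splits into left=[3], right=[13]
  root=13; inorder splits into left=[], right=[]
  root=3; inorder splits into left=[], right=[]
Reconstructed level-order: [25, 20, 7, 3, 13]


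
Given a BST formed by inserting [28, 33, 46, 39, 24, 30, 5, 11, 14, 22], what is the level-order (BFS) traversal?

Tree insertion order: [28, 33, 46, 39, 24, 30, 5, 11, 14, 22]
Tree (level-order array): [28, 24, 33, 5, None, 30, 46, None, 11, None, None, 39, None, None, 14, None, None, None, 22]
BFS from the root, enqueuing left then right child of each popped node:
  queue [28] -> pop 28, enqueue [24, 33], visited so far: [28]
  queue [24, 33] -> pop 24, enqueue [5], visited so far: [28, 24]
  queue [33, 5] -> pop 33, enqueue [30, 46], visited so far: [28, 24, 33]
  queue [5, 30, 46] -> pop 5, enqueue [11], visited so far: [28, 24, 33, 5]
  queue [30, 46, 11] -> pop 30, enqueue [none], visited so far: [28, 24, 33, 5, 30]
  queue [46, 11] -> pop 46, enqueue [39], visited so far: [28, 24, 33, 5, 30, 46]
  queue [11, 39] -> pop 11, enqueue [14], visited so far: [28, 24, 33, 5, 30, 46, 11]
  queue [39, 14] -> pop 39, enqueue [none], visited so far: [28, 24, 33, 5, 30, 46, 11, 39]
  queue [14] -> pop 14, enqueue [22], visited so far: [28, 24, 33, 5, 30, 46, 11, 39, 14]
  queue [22] -> pop 22, enqueue [none], visited so far: [28, 24, 33, 5, 30, 46, 11, 39, 14, 22]
Result: [28, 24, 33, 5, 30, 46, 11, 39, 14, 22]


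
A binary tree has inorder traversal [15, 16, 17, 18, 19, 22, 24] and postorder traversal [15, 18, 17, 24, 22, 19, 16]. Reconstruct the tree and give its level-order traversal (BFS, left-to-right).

Inorder:   [15, 16, 17, 18, 19, 22, 24]
Postorder: [15, 18, 17, 24, 22, 19, 16]
Algorithm: postorder visits root last, so walk postorder right-to-left;
each value is the root of the current inorder slice — split it at that
value, recurse on the right subtree first, then the left.
Recursive splits:
  root=16; inorder splits into left=[15], right=[17, 18, 19, 22, 24]
  root=19; inorder splits into left=[17, 18], right=[22, 24]
  root=22; inorder splits into left=[], right=[24]
  root=24; inorder splits into left=[], right=[]
  root=17; inorder splits into left=[], right=[18]
  root=18; inorder splits into left=[], right=[]
  root=15; inorder splits into left=[], right=[]
Reconstructed level-order: [16, 15, 19, 17, 22, 18, 24]


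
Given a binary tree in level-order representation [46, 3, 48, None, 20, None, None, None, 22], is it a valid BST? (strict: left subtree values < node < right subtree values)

Level-order array: [46, 3, 48, None, 20, None, None, None, 22]
Validate using subtree bounds (lo, hi): at each node, require lo < value < hi,
then recurse left with hi=value and right with lo=value.
Preorder trace (stopping at first violation):
  at node 46 with bounds (-inf, +inf): OK
  at node 3 with bounds (-inf, 46): OK
  at node 20 with bounds (3, 46): OK
  at node 22 with bounds (20, 46): OK
  at node 48 with bounds (46, +inf): OK
No violation found at any node.
Result: Valid BST


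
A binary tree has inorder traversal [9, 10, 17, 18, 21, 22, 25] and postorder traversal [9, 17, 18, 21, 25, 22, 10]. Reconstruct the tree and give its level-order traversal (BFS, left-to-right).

Inorder:   [9, 10, 17, 18, 21, 22, 25]
Postorder: [9, 17, 18, 21, 25, 22, 10]
Algorithm: postorder visits root last, so walk postorder right-to-left;
each value is the root of the current inorder slice — split it at that
value, recurse on the right subtree first, then the left.
Recursive splits:
  root=10; inorder splits into left=[9], right=[17, 18, 21, 22, 25]
  root=22; inorder splits into left=[17, 18, 21], right=[25]
  root=25; inorder splits into left=[], right=[]
  root=21; inorder splits into left=[17, 18], right=[]
  root=18; inorder splits into left=[17], right=[]
  root=17; inorder splits into left=[], right=[]
  root=9; inorder splits into left=[], right=[]
Reconstructed level-order: [10, 9, 22, 21, 25, 18, 17]


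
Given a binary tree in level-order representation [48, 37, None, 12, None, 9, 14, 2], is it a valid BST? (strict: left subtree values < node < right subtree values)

Level-order array: [48, 37, None, 12, None, 9, 14, 2]
Validate using subtree bounds (lo, hi): at each node, require lo < value < hi,
then recurse left with hi=value and right with lo=value.
Preorder trace (stopping at first violation):
  at node 48 with bounds (-inf, +inf): OK
  at node 37 with bounds (-inf, 48): OK
  at node 12 with bounds (-inf, 37): OK
  at node 9 with bounds (-inf, 12): OK
  at node 2 with bounds (-inf, 9): OK
  at node 14 with bounds (12, 37): OK
No violation found at any node.
Result: Valid BST


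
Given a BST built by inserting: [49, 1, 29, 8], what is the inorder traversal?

Tree insertion order: [49, 1, 29, 8]
Tree (level-order array): [49, 1, None, None, 29, 8]
Inorder traversal: [1, 8, 29, 49]


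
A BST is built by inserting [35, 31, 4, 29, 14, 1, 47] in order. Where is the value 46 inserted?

Starting tree (level order): [35, 31, 47, 4, None, None, None, 1, 29, None, None, 14]
Insertion path: 35 -> 47
Result: insert 46 as left child of 47
Final tree (level order): [35, 31, 47, 4, None, 46, None, 1, 29, None, None, None, None, 14]


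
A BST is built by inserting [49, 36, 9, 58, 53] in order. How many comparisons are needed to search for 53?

Search path for 53: 49 -> 58 -> 53
Found: True
Comparisons: 3


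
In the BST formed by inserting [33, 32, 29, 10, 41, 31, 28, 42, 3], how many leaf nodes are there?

Tree built from: [33, 32, 29, 10, 41, 31, 28, 42, 3]
Tree (level-order array): [33, 32, 41, 29, None, None, 42, 10, 31, None, None, 3, 28]
Rule: A leaf has 0 children.
Per-node child counts:
  node 33: 2 child(ren)
  node 32: 1 child(ren)
  node 29: 2 child(ren)
  node 10: 2 child(ren)
  node 3: 0 child(ren)
  node 28: 0 child(ren)
  node 31: 0 child(ren)
  node 41: 1 child(ren)
  node 42: 0 child(ren)
Matching nodes: [3, 28, 31, 42]
Count of leaf nodes: 4


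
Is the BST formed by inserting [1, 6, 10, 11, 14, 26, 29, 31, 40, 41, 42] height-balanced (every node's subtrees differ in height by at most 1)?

Tree (level-order array): [1, None, 6, None, 10, None, 11, None, 14, None, 26, None, 29, None, 31, None, 40, None, 41, None, 42]
Definition: a tree is height-balanced if, at every node, |h(left) - h(right)| <= 1 (empty subtree has height -1).
Bottom-up per-node check:
  node 42: h_left=-1, h_right=-1, diff=0 [OK], height=0
  node 41: h_left=-1, h_right=0, diff=1 [OK], height=1
  node 40: h_left=-1, h_right=1, diff=2 [FAIL (|-1-1|=2 > 1)], height=2
  node 31: h_left=-1, h_right=2, diff=3 [FAIL (|-1-2|=3 > 1)], height=3
  node 29: h_left=-1, h_right=3, diff=4 [FAIL (|-1-3|=4 > 1)], height=4
  node 26: h_left=-1, h_right=4, diff=5 [FAIL (|-1-4|=5 > 1)], height=5
  node 14: h_left=-1, h_right=5, diff=6 [FAIL (|-1-5|=6 > 1)], height=6
  node 11: h_left=-1, h_right=6, diff=7 [FAIL (|-1-6|=7 > 1)], height=7
  node 10: h_left=-1, h_right=7, diff=8 [FAIL (|-1-7|=8 > 1)], height=8
  node 6: h_left=-1, h_right=8, diff=9 [FAIL (|-1-8|=9 > 1)], height=9
  node 1: h_left=-1, h_right=9, diff=10 [FAIL (|-1-9|=10 > 1)], height=10
Node 40 violates the condition: |-1 - 1| = 2 > 1.
Result: Not balanced


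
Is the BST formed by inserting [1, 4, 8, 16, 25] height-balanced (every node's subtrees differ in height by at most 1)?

Tree (level-order array): [1, None, 4, None, 8, None, 16, None, 25]
Definition: a tree is height-balanced if, at every node, |h(left) - h(right)| <= 1 (empty subtree has height -1).
Bottom-up per-node check:
  node 25: h_left=-1, h_right=-1, diff=0 [OK], height=0
  node 16: h_left=-1, h_right=0, diff=1 [OK], height=1
  node 8: h_left=-1, h_right=1, diff=2 [FAIL (|-1-1|=2 > 1)], height=2
  node 4: h_left=-1, h_right=2, diff=3 [FAIL (|-1-2|=3 > 1)], height=3
  node 1: h_left=-1, h_right=3, diff=4 [FAIL (|-1-3|=4 > 1)], height=4
Node 8 violates the condition: |-1 - 1| = 2 > 1.
Result: Not balanced


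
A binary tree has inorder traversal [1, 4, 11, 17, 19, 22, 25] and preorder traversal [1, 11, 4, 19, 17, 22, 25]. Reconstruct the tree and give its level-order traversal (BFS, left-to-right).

Inorder:  [1, 4, 11, 17, 19, 22, 25]
Preorder: [1, 11, 4, 19, 17, 22, 25]
Algorithm: preorder visits root first, so consume preorder in order;
for each root, split the current inorder slice at that value into
left-subtree inorder and right-subtree inorder, then recurse.
Recursive splits:
  root=1; inorder splits into left=[], right=[4, 11, 17, 19, 22, 25]
  root=11; inorder splits into left=[4], right=[17, 19, 22, 25]
  root=4; inorder splits into left=[], right=[]
  root=19; inorder splits into left=[17], right=[22, 25]
  root=17; inorder splits into left=[], right=[]
  root=22; inorder splits into left=[], right=[25]
  root=25; inorder splits into left=[], right=[]
Reconstructed level-order: [1, 11, 4, 19, 17, 22, 25]


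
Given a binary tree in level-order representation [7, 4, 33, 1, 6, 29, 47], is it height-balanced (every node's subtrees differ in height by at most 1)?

Tree (level-order array): [7, 4, 33, 1, 6, 29, 47]
Definition: a tree is height-balanced if, at every node, |h(left) - h(right)| <= 1 (empty subtree has height -1).
Bottom-up per-node check:
  node 1: h_left=-1, h_right=-1, diff=0 [OK], height=0
  node 6: h_left=-1, h_right=-1, diff=0 [OK], height=0
  node 4: h_left=0, h_right=0, diff=0 [OK], height=1
  node 29: h_left=-1, h_right=-1, diff=0 [OK], height=0
  node 47: h_left=-1, h_right=-1, diff=0 [OK], height=0
  node 33: h_left=0, h_right=0, diff=0 [OK], height=1
  node 7: h_left=1, h_right=1, diff=0 [OK], height=2
All nodes satisfy the balance condition.
Result: Balanced


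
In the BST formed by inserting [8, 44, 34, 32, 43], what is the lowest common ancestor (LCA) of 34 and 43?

Tree insertion order: [8, 44, 34, 32, 43]
Tree (level-order array): [8, None, 44, 34, None, 32, 43]
In a BST, the LCA of p=34, q=43 is the first node v on the
root-to-leaf path with p <= v <= q (go left if both < v, right if both > v).
Walk from root:
  at 8: both 34 and 43 > 8, go right
  at 44: both 34 and 43 < 44, go left
  at 34: 34 <= 34 <= 43, this is the LCA
LCA = 34


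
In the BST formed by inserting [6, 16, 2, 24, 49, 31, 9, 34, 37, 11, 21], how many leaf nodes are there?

Tree built from: [6, 16, 2, 24, 49, 31, 9, 34, 37, 11, 21]
Tree (level-order array): [6, 2, 16, None, None, 9, 24, None, 11, 21, 49, None, None, None, None, 31, None, None, 34, None, 37]
Rule: A leaf has 0 children.
Per-node child counts:
  node 6: 2 child(ren)
  node 2: 0 child(ren)
  node 16: 2 child(ren)
  node 9: 1 child(ren)
  node 11: 0 child(ren)
  node 24: 2 child(ren)
  node 21: 0 child(ren)
  node 49: 1 child(ren)
  node 31: 1 child(ren)
  node 34: 1 child(ren)
  node 37: 0 child(ren)
Matching nodes: [2, 11, 21, 37]
Count of leaf nodes: 4


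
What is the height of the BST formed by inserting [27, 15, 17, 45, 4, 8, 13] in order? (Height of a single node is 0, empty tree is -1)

Insertion order: [27, 15, 17, 45, 4, 8, 13]
Tree (level-order array): [27, 15, 45, 4, 17, None, None, None, 8, None, None, None, 13]
Compute height bottom-up (empty subtree = -1):
  height(13) = 1 + max(-1, -1) = 0
  height(8) = 1 + max(-1, 0) = 1
  height(4) = 1 + max(-1, 1) = 2
  height(17) = 1 + max(-1, -1) = 0
  height(15) = 1 + max(2, 0) = 3
  height(45) = 1 + max(-1, -1) = 0
  height(27) = 1 + max(3, 0) = 4
Height = 4


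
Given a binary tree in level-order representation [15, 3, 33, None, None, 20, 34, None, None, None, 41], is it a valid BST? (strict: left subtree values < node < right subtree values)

Level-order array: [15, 3, 33, None, None, 20, 34, None, None, None, 41]
Validate using subtree bounds (lo, hi): at each node, require lo < value < hi,
then recurse left with hi=value and right with lo=value.
Preorder trace (stopping at first violation):
  at node 15 with bounds (-inf, +inf): OK
  at node 3 with bounds (-inf, 15): OK
  at node 33 with bounds (15, +inf): OK
  at node 20 with bounds (15, 33): OK
  at node 34 with bounds (33, +inf): OK
  at node 41 with bounds (34, +inf): OK
No violation found at any node.
Result: Valid BST


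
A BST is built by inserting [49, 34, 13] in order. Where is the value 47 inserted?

Starting tree (level order): [49, 34, None, 13]
Insertion path: 49 -> 34
Result: insert 47 as right child of 34
Final tree (level order): [49, 34, None, 13, 47]


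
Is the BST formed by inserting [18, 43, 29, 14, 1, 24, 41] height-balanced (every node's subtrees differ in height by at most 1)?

Tree (level-order array): [18, 14, 43, 1, None, 29, None, None, None, 24, 41]
Definition: a tree is height-balanced if, at every node, |h(left) - h(right)| <= 1 (empty subtree has height -1).
Bottom-up per-node check:
  node 1: h_left=-1, h_right=-1, diff=0 [OK], height=0
  node 14: h_left=0, h_right=-1, diff=1 [OK], height=1
  node 24: h_left=-1, h_right=-1, diff=0 [OK], height=0
  node 41: h_left=-1, h_right=-1, diff=0 [OK], height=0
  node 29: h_left=0, h_right=0, diff=0 [OK], height=1
  node 43: h_left=1, h_right=-1, diff=2 [FAIL (|1--1|=2 > 1)], height=2
  node 18: h_left=1, h_right=2, diff=1 [OK], height=3
Node 43 violates the condition: |1 - -1| = 2 > 1.
Result: Not balanced


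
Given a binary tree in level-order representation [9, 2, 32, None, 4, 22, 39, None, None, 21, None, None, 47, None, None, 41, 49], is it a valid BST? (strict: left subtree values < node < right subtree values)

Level-order array: [9, 2, 32, None, 4, 22, 39, None, None, 21, None, None, 47, None, None, 41, 49]
Validate using subtree bounds (lo, hi): at each node, require lo < value < hi,
then recurse left with hi=value and right with lo=value.
Preorder trace (stopping at first violation):
  at node 9 with bounds (-inf, +inf): OK
  at node 2 with bounds (-inf, 9): OK
  at node 4 with bounds (2, 9): OK
  at node 32 with bounds (9, +inf): OK
  at node 22 with bounds (9, 32): OK
  at node 21 with bounds (9, 22): OK
  at node 39 with bounds (32, +inf): OK
  at node 47 with bounds (39, +inf): OK
  at node 41 with bounds (39, 47): OK
  at node 49 with bounds (47, +inf): OK
No violation found at any node.
Result: Valid BST


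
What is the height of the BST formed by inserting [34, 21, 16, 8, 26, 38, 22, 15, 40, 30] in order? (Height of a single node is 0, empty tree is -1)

Insertion order: [34, 21, 16, 8, 26, 38, 22, 15, 40, 30]
Tree (level-order array): [34, 21, 38, 16, 26, None, 40, 8, None, 22, 30, None, None, None, 15]
Compute height bottom-up (empty subtree = -1):
  height(15) = 1 + max(-1, -1) = 0
  height(8) = 1 + max(-1, 0) = 1
  height(16) = 1 + max(1, -1) = 2
  height(22) = 1 + max(-1, -1) = 0
  height(30) = 1 + max(-1, -1) = 0
  height(26) = 1 + max(0, 0) = 1
  height(21) = 1 + max(2, 1) = 3
  height(40) = 1 + max(-1, -1) = 0
  height(38) = 1 + max(-1, 0) = 1
  height(34) = 1 + max(3, 1) = 4
Height = 4


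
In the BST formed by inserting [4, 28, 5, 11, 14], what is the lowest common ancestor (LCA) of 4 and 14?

Tree insertion order: [4, 28, 5, 11, 14]
Tree (level-order array): [4, None, 28, 5, None, None, 11, None, 14]
In a BST, the LCA of p=4, q=14 is the first node v on the
root-to-leaf path with p <= v <= q (go left if both < v, right if both > v).
Walk from root:
  at 4: 4 <= 4 <= 14, this is the LCA
LCA = 4


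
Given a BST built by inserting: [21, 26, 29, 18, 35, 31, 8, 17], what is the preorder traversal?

Tree insertion order: [21, 26, 29, 18, 35, 31, 8, 17]
Tree (level-order array): [21, 18, 26, 8, None, None, 29, None, 17, None, 35, None, None, 31]
Preorder traversal: [21, 18, 8, 17, 26, 29, 35, 31]


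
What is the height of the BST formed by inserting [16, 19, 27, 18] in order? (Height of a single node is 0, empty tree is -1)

Insertion order: [16, 19, 27, 18]
Tree (level-order array): [16, None, 19, 18, 27]
Compute height bottom-up (empty subtree = -1):
  height(18) = 1 + max(-1, -1) = 0
  height(27) = 1 + max(-1, -1) = 0
  height(19) = 1 + max(0, 0) = 1
  height(16) = 1 + max(-1, 1) = 2
Height = 2


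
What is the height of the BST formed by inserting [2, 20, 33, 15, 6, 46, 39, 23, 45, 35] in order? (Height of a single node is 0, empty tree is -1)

Insertion order: [2, 20, 33, 15, 6, 46, 39, 23, 45, 35]
Tree (level-order array): [2, None, 20, 15, 33, 6, None, 23, 46, None, None, None, None, 39, None, 35, 45]
Compute height bottom-up (empty subtree = -1):
  height(6) = 1 + max(-1, -1) = 0
  height(15) = 1 + max(0, -1) = 1
  height(23) = 1 + max(-1, -1) = 0
  height(35) = 1 + max(-1, -1) = 0
  height(45) = 1 + max(-1, -1) = 0
  height(39) = 1 + max(0, 0) = 1
  height(46) = 1 + max(1, -1) = 2
  height(33) = 1 + max(0, 2) = 3
  height(20) = 1 + max(1, 3) = 4
  height(2) = 1 + max(-1, 4) = 5
Height = 5


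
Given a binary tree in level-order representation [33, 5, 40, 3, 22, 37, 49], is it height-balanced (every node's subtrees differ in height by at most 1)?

Tree (level-order array): [33, 5, 40, 3, 22, 37, 49]
Definition: a tree is height-balanced if, at every node, |h(left) - h(right)| <= 1 (empty subtree has height -1).
Bottom-up per-node check:
  node 3: h_left=-1, h_right=-1, diff=0 [OK], height=0
  node 22: h_left=-1, h_right=-1, diff=0 [OK], height=0
  node 5: h_left=0, h_right=0, diff=0 [OK], height=1
  node 37: h_left=-1, h_right=-1, diff=0 [OK], height=0
  node 49: h_left=-1, h_right=-1, diff=0 [OK], height=0
  node 40: h_left=0, h_right=0, diff=0 [OK], height=1
  node 33: h_left=1, h_right=1, diff=0 [OK], height=2
All nodes satisfy the balance condition.
Result: Balanced


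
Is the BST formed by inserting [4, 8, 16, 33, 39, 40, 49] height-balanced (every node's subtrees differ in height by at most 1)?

Tree (level-order array): [4, None, 8, None, 16, None, 33, None, 39, None, 40, None, 49]
Definition: a tree is height-balanced if, at every node, |h(left) - h(right)| <= 1 (empty subtree has height -1).
Bottom-up per-node check:
  node 49: h_left=-1, h_right=-1, diff=0 [OK], height=0
  node 40: h_left=-1, h_right=0, diff=1 [OK], height=1
  node 39: h_left=-1, h_right=1, diff=2 [FAIL (|-1-1|=2 > 1)], height=2
  node 33: h_left=-1, h_right=2, diff=3 [FAIL (|-1-2|=3 > 1)], height=3
  node 16: h_left=-1, h_right=3, diff=4 [FAIL (|-1-3|=4 > 1)], height=4
  node 8: h_left=-1, h_right=4, diff=5 [FAIL (|-1-4|=5 > 1)], height=5
  node 4: h_left=-1, h_right=5, diff=6 [FAIL (|-1-5|=6 > 1)], height=6
Node 39 violates the condition: |-1 - 1| = 2 > 1.
Result: Not balanced


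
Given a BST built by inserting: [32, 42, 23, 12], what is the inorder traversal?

Tree insertion order: [32, 42, 23, 12]
Tree (level-order array): [32, 23, 42, 12]
Inorder traversal: [12, 23, 32, 42]


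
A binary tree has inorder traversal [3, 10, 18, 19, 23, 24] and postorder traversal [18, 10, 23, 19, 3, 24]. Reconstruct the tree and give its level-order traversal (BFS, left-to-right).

Inorder:   [3, 10, 18, 19, 23, 24]
Postorder: [18, 10, 23, 19, 3, 24]
Algorithm: postorder visits root last, so walk postorder right-to-left;
each value is the root of the current inorder slice — split it at that
value, recurse on the right subtree first, then the left.
Recursive splits:
  root=24; inorder splits into left=[3, 10, 18, 19, 23], right=[]
  root=3; inorder splits into left=[], right=[10, 18, 19, 23]
  root=19; inorder splits into left=[10, 18], right=[23]
  root=23; inorder splits into left=[], right=[]
  root=10; inorder splits into left=[], right=[18]
  root=18; inorder splits into left=[], right=[]
Reconstructed level-order: [24, 3, 19, 10, 23, 18]


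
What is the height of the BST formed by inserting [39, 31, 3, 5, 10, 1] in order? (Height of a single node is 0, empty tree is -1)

Insertion order: [39, 31, 3, 5, 10, 1]
Tree (level-order array): [39, 31, None, 3, None, 1, 5, None, None, None, 10]
Compute height bottom-up (empty subtree = -1):
  height(1) = 1 + max(-1, -1) = 0
  height(10) = 1 + max(-1, -1) = 0
  height(5) = 1 + max(-1, 0) = 1
  height(3) = 1 + max(0, 1) = 2
  height(31) = 1 + max(2, -1) = 3
  height(39) = 1 + max(3, -1) = 4
Height = 4


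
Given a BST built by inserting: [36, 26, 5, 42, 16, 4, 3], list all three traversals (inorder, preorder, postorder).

Tree insertion order: [36, 26, 5, 42, 16, 4, 3]
Tree (level-order array): [36, 26, 42, 5, None, None, None, 4, 16, 3]
Inorder (L, root, R): [3, 4, 5, 16, 26, 36, 42]
Preorder (root, L, R): [36, 26, 5, 4, 3, 16, 42]
Postorder (L, R, root): [3, 4, 16, 5, 26, 42, 36]


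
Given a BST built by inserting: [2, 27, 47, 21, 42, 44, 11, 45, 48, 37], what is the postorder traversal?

Tree insertion order: [2, 27, 47, 21, 42, 44, 11, 45, 48, 37]
Tree (level-order array): [2, None, 27, 21, 47, 11, None, 42, 48, None, None, 37, 44, None, None, None, None, None, 45]
Postorder traversal: [11, 21, 37, 45, 44, 42, 48, 47, 27, 2]


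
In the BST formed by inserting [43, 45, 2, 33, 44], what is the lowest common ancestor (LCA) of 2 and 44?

Tree insertion order: [43, 45, 2, 33, 44]
Tree (level-order array): [43, 2, 45, None, 33, 44]
In a BST, the LCA of p=2, q=44 is the first node v on the
root-to-leaf path with p <= v <= q (go left if both < v, right if both > v).
Walk from root:
  at 43: 2 <= 43 <= 44, this is the LCA
LCA = 43


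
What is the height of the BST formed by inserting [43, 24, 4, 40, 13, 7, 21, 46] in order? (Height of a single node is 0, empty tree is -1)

Insertion order: [43, 24, 4, 40, 13, 7, 21, 46]
Tree (level-order array): [43, 24, 46, 4, 40, None, None, None, 13, None, None, 7, 21]
Compute height bottom-up (empty subtree = -1):
  height(7) = 1 + max(-1, -1) = 0
  height(21) = 1 + max(-1, -1) = 0
  height(13) = 1 + max(0, 0) = 1
  height(4) = 1 + max(-1, 1) = 2
  height(40) = 1 + max(-1, -1) = 0
  height(24) = 1 + max(2, 0) = 3
  height(46) = 1 + max(-1, -1) = 0
  height(43) = 1 + max(3, 0) = 4
Height = 4


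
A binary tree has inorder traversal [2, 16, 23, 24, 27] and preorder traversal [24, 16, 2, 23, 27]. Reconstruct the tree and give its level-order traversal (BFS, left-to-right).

Inorder:  [2, 16, 23, 24, 27]
Preorder: [24, 16, 2, 23, 27]
Algorithm: preorder visits root first, so consume preorder in order;
for each root, split the current inorder slice at that value into
left-subtree inorder and right-subtree inorder, then recurse.
Recursive splits:
  root=24; inorder splits into left=[2, 16, 23], right=[27]
  root=16; inorder splits into left=[2], right=[23]
  root=2; inorder splits into left=[], right=[]
  root=23; inorder splits into left=[], right=[]
  root=27; inorder splits into left=[], right=[]
Reconstructed level-order: [24, 16, 27, 2, 23]


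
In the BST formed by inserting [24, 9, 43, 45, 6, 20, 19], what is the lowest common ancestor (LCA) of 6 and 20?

Tree insertion order: [24, 9, 43, 45, 6, 20, 19]
Tree (level-order array): [24, 9, 43, 6, 20, None, 45, None, None, 19]
In a BST, the LCA of p=6, q=20 is the first node v on the
root-to-leaf path with p <= v <= q (go left if both < v, right if both > v).
Walk from root:
  at 24: both 6 and 20 < 24, go left
  at 9: 6 <= 9 <= 20, this is the LCA
LCA = 9


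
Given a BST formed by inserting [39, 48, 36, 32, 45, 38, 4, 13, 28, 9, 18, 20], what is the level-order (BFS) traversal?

Tree insertion order: [39, 48, 36, 32, 45, 38, 4, 13, 28, 9, 18, 20]
Tree (level-order array): [39, 36, 48, 32, 38, 45, None, 4, None, None, None, None, None, None, 13, 9, 28, None, None, 18, None, None, 20]
BFS from the root, enqueuing left then right child of each popped node:
  queue [39] -> pop 39, enqueue [36, 48], visited so far: [39]
  queue [36, 48] -> pop 36, enqueue [32, 38], visited so far: [39, 36]
  queue [48, 32, 38] -> pop 48, enqueue [45], visited so far: [39, 36, 48]
  queue [32, 38, 45] -> pop 32, enqueue [4], visited so far: [39, 36, 48, 32]
  queue [38, 45, 4] -> pop 38, enqueue [none], visited so far: [39, 36, 48, 32, 38]
  queue [45, 4] -> pop 45, enqueue [none], visited so far: [39, 36, 48, 32, 38, 45]
  queue [4] -> pop 4, enqueue [13], visited so far: [39, 36, 48, 32, 38, 45, 4]
  queue [13] -> pop 13, enqueue [9, 28], visited so far: [39, 36, 48, 32, 38, 45, 4, 13]
  queue [9, 28] -> pop 9, enqueue [none], visited so far: [39, 36, 48, 32, 38, 45, 4, 13, 9]
  queue [28] -> pop 28, enqueue [18], visited so far: [39, 36, 48, 32, 38, 45, 4, 13, 9, 28]
  queue [18] -> pop 18, enqueue [20], visited so far: [39, 36, 48, 32, 38, 45, 4, 13, 9, 28, 18]
  queue [20] -> pop 20, enqueue [none], visited so far: [39, 36, 48, 32, 38, 45, 4, 13, 9, 28, 18, 20]
Result: [39, 36, 48, 32, 38, 45, 4, 13, 9, 28, 18, 20]
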